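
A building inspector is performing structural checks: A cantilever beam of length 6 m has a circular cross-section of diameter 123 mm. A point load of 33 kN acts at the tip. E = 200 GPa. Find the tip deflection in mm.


I = pi * d^4 / 64 = pi * 123^4 / 64 = 11235446.72 mm^4
L = 6000.0 mm, P = 33000.0 N, E = 200000.0 MPa
delta = P * L^3 / (3 * E * I)
= 33000.0 * 6000.0^3 / (3 * 200000.0 * 11235446.72)
= 1057.3678 mm

1057.3678 mm


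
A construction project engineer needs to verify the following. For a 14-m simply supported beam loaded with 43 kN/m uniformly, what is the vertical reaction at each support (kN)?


Total load = w * L = 43 * 14 = 602 kN
By symmetry, each reaction R = total / 2 = 602 / 2 = 301.0 kN

301.0 kN


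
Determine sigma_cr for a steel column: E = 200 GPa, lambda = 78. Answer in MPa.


sigma_cr = pi^2 * E / lambda^2
= 9.8696 * 200000.0 / 78^2
= 9.8696 * 200000.0 / 6084
= 324.4446 MPa

324.4446 MPa


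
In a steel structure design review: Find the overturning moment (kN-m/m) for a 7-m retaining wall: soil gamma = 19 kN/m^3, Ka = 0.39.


Pa = 0.5 * Ka * gamma * H^2
= 0.5 * 0.39 * 19 * 7^2
= 181.545 kN/m
Arm = H / 3 = 7 / 3 = 2.3333 m
Mo = Pa * arm = Pa * H / 3 = 181.545 * 7 / 3 = 423.605 kN-m/m

423.605 kN-m/m


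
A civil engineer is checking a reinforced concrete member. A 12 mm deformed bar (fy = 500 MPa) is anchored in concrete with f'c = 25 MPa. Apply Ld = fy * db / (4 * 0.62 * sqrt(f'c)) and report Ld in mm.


Ld = (fy * db) / (4 * 0.62 * sqrt(f'c))
= (500 * 12) / (4 * 0.62 * sqrt(25))
= 6000 / 12.4
= 483.87 mm

483.87 mm


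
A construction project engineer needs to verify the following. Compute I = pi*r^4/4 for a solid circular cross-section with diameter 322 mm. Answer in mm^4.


r = d / 2 = 322 / 2 = 161.0 mm
I = pi * r^4 / 4 = pi * 161.0^4 / 4
= 527707644.47 mm^4

527707644.47 mm^4


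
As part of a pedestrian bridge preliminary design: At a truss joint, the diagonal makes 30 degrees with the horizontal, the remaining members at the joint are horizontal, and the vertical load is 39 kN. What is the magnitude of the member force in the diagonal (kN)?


At the joint, only the diagonal has a vertical component, so vertical equilibrium gives:
F * sin(30) = 39
F = 39 / sin(30)
= 39 / 0.5
= 78.0 kN

78.0 kN


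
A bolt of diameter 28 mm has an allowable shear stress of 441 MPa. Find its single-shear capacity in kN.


A = pi * d^2 / 4 = pi * 28^2 / 4 = 615.7522 mm^2
V = f_v * A / 1000 = 441 * 615.7522 / 1000
= 271.5467 kN

271.5467 kN


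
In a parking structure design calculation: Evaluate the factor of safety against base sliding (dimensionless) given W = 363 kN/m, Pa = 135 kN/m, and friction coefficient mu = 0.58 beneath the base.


Resisting force = mu * W = 0.58 * 363 = 210.54 kN/m
FOS = Resisting / Driving = 210.54 / 135
= 1.5596 (dimensionless)

1.5596 (dimensionless)


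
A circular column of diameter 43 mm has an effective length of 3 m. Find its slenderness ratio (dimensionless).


Radius of gyration r = d / 4 = 43 / 4 = 10.75 mm
L_eff = 3000.0 mm
Slenderness ratio = L / r = 3000.0 / 10.75 = 279.07 (dimensionless)

279.07 (dimensionless)


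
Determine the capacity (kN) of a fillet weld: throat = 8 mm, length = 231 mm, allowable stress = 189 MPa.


Strength = throat * length * allowable stress
= 8 * 231 * 189 N
= 349272 N
= 349.27 kN

349.27 kN


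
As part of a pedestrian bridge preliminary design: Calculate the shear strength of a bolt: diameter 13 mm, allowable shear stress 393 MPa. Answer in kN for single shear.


A = pi * d^2 / 4 = pi * 13^2 / 4 = 132.7323 mm^2
V = f_v * A / 1000 = 393 * 132.7323 / 1000
= 52.1638 kN

52.1638 kN


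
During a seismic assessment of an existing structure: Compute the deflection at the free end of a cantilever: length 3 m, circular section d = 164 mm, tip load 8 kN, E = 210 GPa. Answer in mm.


I = pi * d^4 / 64 = pi * 164^4 / 64 = 35509559.99 mm^4
L = 3000.0 mm, P = 8000.0 N, E = 210000.0 MPa
delta = P * L^3 / (3 * E * I)
= 8000.0 * 3000.0^3 / (3 * 210000.0 * 35509559.99)
= 9.6553 mm

9.6553 mm


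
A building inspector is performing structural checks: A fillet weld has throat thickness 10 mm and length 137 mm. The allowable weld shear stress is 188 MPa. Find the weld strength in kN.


Strength = throat * length * allowable stress
= 10 * 137 * 188 N
= 257560 N
= 257.56 kN

257.56 kN


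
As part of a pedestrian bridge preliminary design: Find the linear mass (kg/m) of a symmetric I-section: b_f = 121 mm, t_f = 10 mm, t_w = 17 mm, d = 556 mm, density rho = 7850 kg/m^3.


A_flanges = 2 * 121 * 10 = 2420 mm^2
A_web = (556 - 2 * 10) * 17 = 9112 mm^2
A_total = 2420 + 9112 = 11532 mm^2 = 0.011532 m^2
Weight = rho * A = 7850 * 0.011532 = 90.5262 kg/m

90.5262 kg/m


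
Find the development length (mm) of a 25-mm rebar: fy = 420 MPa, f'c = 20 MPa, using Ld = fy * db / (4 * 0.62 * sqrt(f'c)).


Ld = (fy * db) / (4 * 0.62 * sqrt(f'c))
= (420 * 25) / (4 * 0.62 * sqrt(20))
= 10500 / 11.0909
= 946.72 mm

946.72 mm


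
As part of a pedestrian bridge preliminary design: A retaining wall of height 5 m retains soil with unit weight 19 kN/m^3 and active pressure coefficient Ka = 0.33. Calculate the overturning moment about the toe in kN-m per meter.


Pa = 0.5 * Ka * gamma * H^2
= 0.5 * 0.33 * 19 * 5^2
= 78.375 kN/m
Arm = H / 3 = 5 / 3 = 1.6667 m
Mo = Pa * arm = Pa * H / 3 = 78.375 * 5 / 3 = 130.625 kN-m/m

130.625 kN-m/m


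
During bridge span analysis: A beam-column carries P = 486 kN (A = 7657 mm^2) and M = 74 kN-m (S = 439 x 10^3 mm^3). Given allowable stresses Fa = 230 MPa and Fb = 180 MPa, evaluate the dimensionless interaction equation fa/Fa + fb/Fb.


f_a = P / A = 486000.0 / 7657 = 63.4713 MPa
f_b = M / S = 74000000.0 / 439000.0 = 168.5649 MPa
Ratio = f_a / Fa + f_b / Fb
= 63.4713 / 230 + 168.5649 / 180
= 1.2124 (dimensionless)

1.2124 (dimensionless)


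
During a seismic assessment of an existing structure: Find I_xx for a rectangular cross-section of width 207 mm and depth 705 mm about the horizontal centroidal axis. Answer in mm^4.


I = b * h^3 / 12
= 207 * 705^3 / 12
= 207 * 350402625 / 12
= 6044445281.25 mm^4

6044445281.25 mm^4


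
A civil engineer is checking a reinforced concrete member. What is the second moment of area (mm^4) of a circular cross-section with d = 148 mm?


r = d / 2 = 148 / 2 = 74.0 mm
I = pi * r^4 / 4 = pi * 74.0^4 / 4
= 23551401.72 mm^4

23551401.72 mm^4


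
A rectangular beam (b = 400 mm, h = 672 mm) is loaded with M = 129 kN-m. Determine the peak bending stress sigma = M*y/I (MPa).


I = b * h^3 / 12 = 400 * 672^3 / 12 = 10115481600.0 mm^4
y = h / 2 = 672 / 2 = 336.0 mm
M = 129 kN-m = 129000000.0 N-mm
sigma = M * y / I = 129000000.0 * 336.0 / 10115481600.0
= 4.28 MPa

4.28 MPa


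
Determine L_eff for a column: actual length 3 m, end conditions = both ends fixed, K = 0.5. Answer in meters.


L_eff = K * L
= 0.5 * 3
= 1.5 m

1.5 m


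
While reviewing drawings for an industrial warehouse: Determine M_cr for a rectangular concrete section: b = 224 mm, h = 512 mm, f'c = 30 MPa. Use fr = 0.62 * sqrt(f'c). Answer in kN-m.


fr = 0.62 * sqrt(30) = 0.62 * 5.4772 = 3.3959 MPa
I = 224 * 512^3 / 12 = 2505397589.33 mm^4
y_t = 256.0 mm
M_cr = fr * I / y_t = 3.3959 * 2505397589.33 / 256.0 N-mm
= 33.2345 kN-m

33.2345 kN-m


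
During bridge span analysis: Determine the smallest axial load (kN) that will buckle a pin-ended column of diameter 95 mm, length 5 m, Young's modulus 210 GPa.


I = pi * d^4 / 64 = 3998198.21 mm^4
L = 5000.0 mm
P_cr = pi^2 * E * I / L^2
= 9.8696 * 210000.0 * 3998198.21 / 5000.0^2
= 331469.33 N = 331.4693 kN

331.4693 kN


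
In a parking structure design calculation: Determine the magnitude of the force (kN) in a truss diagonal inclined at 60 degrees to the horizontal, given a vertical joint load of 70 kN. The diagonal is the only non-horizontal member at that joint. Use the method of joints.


At the joint, only the diagonal has a vertical component, so vertical equilibrium gives:
F * sin(60) = 70
F = 70 / sin(60)
= 70 / 0.866025
= 80.83 kN

80.83 kN


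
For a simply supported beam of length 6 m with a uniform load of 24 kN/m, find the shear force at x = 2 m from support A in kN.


R_A = w * L / 2 = 24 * 6 / 2 = 72.0 kN
V(x) = R_A - w * x = 72.0 - 24 * 2
= 24.0 kN

24.0 kN


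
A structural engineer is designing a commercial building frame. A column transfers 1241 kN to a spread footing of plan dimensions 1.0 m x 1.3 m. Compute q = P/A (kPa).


A = 1.0 * 1.3 = 1.3 m^2
q = P / A = 1241 / 1.3
= 954.6154 kPa

954.6154 kPa


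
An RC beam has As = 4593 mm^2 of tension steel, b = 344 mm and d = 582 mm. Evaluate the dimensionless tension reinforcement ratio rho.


rho = As / (b * d)
= 4593 / (344 * 582)
= 4593 / 200208
= 0.022941 (dimensionless)

0.022941 (dimensionless)


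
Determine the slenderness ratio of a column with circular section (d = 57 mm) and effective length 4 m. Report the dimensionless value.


Radius of gyration r = d / 4 = 57 / 4 = 14.25 mm
L_eff = 4000.0 mm
Slenderness ratio = L / r = 4000.0 / 14.25 = 280.7 (dimensionless)

280.7 (dimensionless)


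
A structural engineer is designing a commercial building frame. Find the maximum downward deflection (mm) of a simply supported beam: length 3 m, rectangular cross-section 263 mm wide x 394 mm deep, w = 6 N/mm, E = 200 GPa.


I = 263 * 394^3 / 12 = 1340488732.67 mm^4
L = 3000.0 mm, w = 6 N/mm, E = 200000.0 MPa
delta = 5 * w * L^4 / (384 * E * I)
= 5 * 6 * 3000.0^4 / (384 * 200000.0 * 1340488732.67)
= 0.0236 mm

0.0236 mm


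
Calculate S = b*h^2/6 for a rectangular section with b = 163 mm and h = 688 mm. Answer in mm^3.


S = b * h^2 / 6
= 163 * 688^2 / 6
= 163 * 473344 / 6
= 12859178.67 mm^3

12859178.67 mm^3


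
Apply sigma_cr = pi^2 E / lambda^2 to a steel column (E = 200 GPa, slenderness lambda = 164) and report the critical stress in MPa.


sigma_cr = pi^2 * E / lambda^2
= 9.8696 * 200000.0 / 164^2
= 9.8696 * 200000.0 / 26896
= 73.3909 MPa

73.3909 MPa


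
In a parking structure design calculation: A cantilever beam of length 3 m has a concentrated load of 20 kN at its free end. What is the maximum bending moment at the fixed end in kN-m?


For a cantilever with a point load at the free end:
M_max = P * L = 20 * 3 = 60 kN-m

60 kN-m


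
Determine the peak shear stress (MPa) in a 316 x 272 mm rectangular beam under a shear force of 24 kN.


A = b * h = 316 * 272 = 85952 mm^2
V = 24 kN = 24000.0 N
tau_max = 1.5 * V / A = 1.5 * 24000.0 / 85952
= 0.4188 MPa

0.4188 MPa


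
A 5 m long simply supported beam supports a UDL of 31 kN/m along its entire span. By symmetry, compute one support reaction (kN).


Total load = w * L = 31 * 5 = 155 kN
By symmetry, each reaction R = total / 2 = 155 / 2 = 77.5 kN

77.5 kN


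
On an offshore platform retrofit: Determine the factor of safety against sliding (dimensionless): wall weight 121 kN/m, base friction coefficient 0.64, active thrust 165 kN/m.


Resisting force = mu * W = 0.64 * 121 = 77.44 kN/m
FOS = Resisting / Driving = 77.44 / 165
= 0.4693 (dimensionless)

0.4693 (dimensionless)


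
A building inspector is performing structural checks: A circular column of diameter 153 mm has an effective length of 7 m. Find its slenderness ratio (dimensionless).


Radius of gyration r = d / 4 = 153 / 4 = 38.25 mm
L_eff = 7000.0 mm
Slenderness ratio = L / r = 7000.0 / 38.25 = 183.01 (dimensionless)

183.01 (dimensionless)


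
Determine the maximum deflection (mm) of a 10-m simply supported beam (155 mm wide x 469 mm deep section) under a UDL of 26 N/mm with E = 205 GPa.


I = 155 * 469^3 / 12 = 1332505407.92 mm^4
L = 10000.0 mm, w = 26 N/mm, E = 205000.0 MPa
delta = 5 * w * L^4 / (384 * E * I)
= 5 * 26 * 10000.0^4 / (384 * 205000.0 * 1332505407.92)
= 12.3934 mm

12.3934 mm


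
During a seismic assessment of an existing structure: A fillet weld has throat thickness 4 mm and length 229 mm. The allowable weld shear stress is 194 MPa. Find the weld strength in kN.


Strength = throat * length * allowable stress
= 4 * 229 * 194 N
= 177704 N
= 177.7 kN

177.7 kN


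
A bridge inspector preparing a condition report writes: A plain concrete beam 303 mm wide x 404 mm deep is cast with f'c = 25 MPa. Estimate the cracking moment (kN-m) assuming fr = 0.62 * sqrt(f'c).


fr = 0.62 * sqrt(25) = 0.62 * 5.0 = 3.1 MPa
I = 303 * 404^3 / 12 = 1664966416.0 mm^4
y_t = 202.0 mm
M_cr = fr * I / y_t = 3.1 * 1664966416.0 / 202.0 N-mm
= 25.5515 kN-m

25.5515 kN-m


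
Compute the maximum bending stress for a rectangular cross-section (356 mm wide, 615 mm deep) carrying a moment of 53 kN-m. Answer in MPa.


I = b * h^3 / 12 = 356 * 615^3 / 12 = 6900715125.0 mm^4
y = h / 2 = 615 / 2 = 307.5 mm
M = 53 kN-m = 53000000.0 N-mm
sigma = M * y / I = 53000000.0 * 307.5 / 6900715125.0
= 2.36 MPa

2.36 MPa


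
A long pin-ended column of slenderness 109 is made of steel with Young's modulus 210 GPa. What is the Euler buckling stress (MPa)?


sigma_cr = pi^2 * E / lambda^2
= 9.8696 * 210000.0 / 109^2
= 9.8696 * 210000.0 / 11881
= 174.448 MPa

174.448 MPa


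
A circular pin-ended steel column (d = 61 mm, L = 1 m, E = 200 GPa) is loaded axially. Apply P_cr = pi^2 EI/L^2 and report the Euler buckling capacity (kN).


I = pi * d^4 / 64 = 679656.13 mm^4
L = 1000.0 mm
P_cr = pi^2 * E * I / L^2
= 9.8696 * 200000.0 * 679656.13 / 1000.0^2
= 1341587.43 N = 1341.5874 kN

1341.5874 kN


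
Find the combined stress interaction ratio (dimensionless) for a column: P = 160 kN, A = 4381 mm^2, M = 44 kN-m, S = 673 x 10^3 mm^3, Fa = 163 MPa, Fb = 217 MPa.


f_a = P / A = 160000.0 / 4381 = 36.5213 MPa
f_b = M / S = 44000000.0 / 673000.0 = 65.3789 MPa
Ratio = f_a / Fa + f_b / Fb
= 36.5213 / 163 + 65.3789 / 217
= 0.5253 (dimensionless)

0.5253 (dimensionless)


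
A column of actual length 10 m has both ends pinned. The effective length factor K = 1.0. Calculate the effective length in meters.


L_eff = K * L
= 1.0 * 10
= 10.0 m

10.0 m


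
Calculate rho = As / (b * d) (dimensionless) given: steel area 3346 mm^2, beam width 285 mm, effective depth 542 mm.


rho = As / (b * d)
= 3346 / (285 * 542)
= 3346 / 154470
= 0.021661 (dimensionless)

0.021661 (dimensionless)


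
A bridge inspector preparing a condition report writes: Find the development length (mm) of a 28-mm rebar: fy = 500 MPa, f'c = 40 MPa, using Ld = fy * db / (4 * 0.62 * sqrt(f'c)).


Ld = (fy * db) / (4 * 0.62 * sqrt(f'c))
= (500 * 28) / (4 * 0.62 * sqrt(40))
= 14000 / 15.6849
= 892.58 mm

892.58 mm


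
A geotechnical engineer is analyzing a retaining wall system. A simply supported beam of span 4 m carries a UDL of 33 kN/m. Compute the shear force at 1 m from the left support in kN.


R_A = w * L / 2 = 33 * 4 / 2 = 66.0 kN
V(x) = R_A - w * x = 66.0 - 33 * 1
= 33.0 kN

33.0 kN


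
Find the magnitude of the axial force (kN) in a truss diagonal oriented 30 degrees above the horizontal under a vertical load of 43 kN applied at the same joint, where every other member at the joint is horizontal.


At the joint, only the diagonal has a vertical component, so vertical equilibrium gives:
F * sin(30) = 43
F = 43 / sin(30)
= 43 / 0.5
= 86.0 kN

86.0 kN


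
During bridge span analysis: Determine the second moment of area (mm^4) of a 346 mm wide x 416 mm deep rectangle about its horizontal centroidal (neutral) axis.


I = b * h^3 / 12
= 346 * 416^3 / 12
= 346 * 71991296 / 12
= 2075749034.67 mm^4

2075749034.67 mm^4


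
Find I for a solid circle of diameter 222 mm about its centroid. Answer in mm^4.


r = d / 2 = 222 / 2 = 111.0 mm
I = pi * r^4 / 4 = pi * 111.0^4 / 4
= 119228971.19 mm^4

119228971.19 mm^4


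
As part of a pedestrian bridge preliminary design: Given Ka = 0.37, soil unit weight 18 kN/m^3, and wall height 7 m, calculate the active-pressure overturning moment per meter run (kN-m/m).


Pa = 0.5 * Ka * gamma * H^2
= 0.5 * 0.37 * 18 * 7^2
= 163.17 kN/m
Arm = H / 3 = 7 / 3 = 2.3333 m
Mo = Pa * arm = Pa * H / 3 = 163.17 * 7 / 3 = 380.73 kN-m/m

380.73 kN-m/m


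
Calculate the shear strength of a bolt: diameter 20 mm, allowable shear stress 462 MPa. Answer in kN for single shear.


A = pi * d^2 / 4 = pi * 20^2 / 4 = 314.1593 mm^2
V = f_v * A / 1000 = 462 * 314.1593 / 1000
= 145.1416 kN

145.1416 kN


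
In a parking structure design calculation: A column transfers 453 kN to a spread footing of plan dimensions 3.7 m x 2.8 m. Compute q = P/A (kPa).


A = 3.7 * 2.8 = 10.36 m^2
q = P / A = 453 / 10.36
= 43.7259 kPa

43.7259 kPa


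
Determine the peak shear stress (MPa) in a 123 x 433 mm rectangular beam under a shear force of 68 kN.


A = b * h = 123 * 433 = 53259 mm^2
V = 68 kN = 68000.0 N
tau_max = 1.5 * V / A = 1.5 * 68000.0 / 53259
= 1.9152 MPa

1.9152 MPa


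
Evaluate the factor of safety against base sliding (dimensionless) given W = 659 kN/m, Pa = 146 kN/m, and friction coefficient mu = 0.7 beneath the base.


Resisting force = mu * W = 0.7 * 659 = 461.3 kN/m
FOS = Resisting / Driving = 461.3 / 146
= 3.1596 (dimensionless)

3.1596 (dimensionless)


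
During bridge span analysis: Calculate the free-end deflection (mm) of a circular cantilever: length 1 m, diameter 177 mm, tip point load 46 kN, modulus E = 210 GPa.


I = pi * d^4 / 64 = pi * 177^4 / 64 = 48179574.94 mm^4
L = 1000.0 mm, P = 46000.0 N, E = 210000.0 MPa
delta = P * L^3 / (3 * E * I)
= 46000.0 * 1000.0^3 / (3 * 210000.0 * 48179574.94)
= 1.5155 mm

1.5155 mm


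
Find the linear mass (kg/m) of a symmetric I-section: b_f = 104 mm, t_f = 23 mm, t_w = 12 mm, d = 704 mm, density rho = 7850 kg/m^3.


A_flanges = 2 * 104 * 23 = 4784 mm^2
A_web = (704 - 2 * 23) * 12 = 7896 mm^2
A_total = 4784 + 7896 = 12680 mm^2 = 0.012680 m^2
Weight = rho * A = 7850 * 0.012680 = 99.538 kg/m

99.538 kg/m


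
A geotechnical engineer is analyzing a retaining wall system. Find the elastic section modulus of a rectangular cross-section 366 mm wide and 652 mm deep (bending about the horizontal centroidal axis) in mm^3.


S = b * h^2 / 6
= 366 * 652^2 / 6
= 366 * 425104 / 6
= 25931344.0 mm^3

25931344.0 mm^3


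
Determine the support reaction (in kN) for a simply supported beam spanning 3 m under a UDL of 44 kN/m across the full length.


Total load = w * L = 44 * 3 = 132 kN
By symmetry, each reaction R = total / 2 = 132 / 2 = 66.0 kN

66.0 kN


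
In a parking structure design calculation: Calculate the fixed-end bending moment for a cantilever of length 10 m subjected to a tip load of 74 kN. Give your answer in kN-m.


For a cantilever with a point load at the free end:
M_max = P * L = 74 * 10 = 740 kN-m

740 kN-m


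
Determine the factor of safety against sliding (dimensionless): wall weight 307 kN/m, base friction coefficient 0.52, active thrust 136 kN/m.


Resisting force = mu * W = 0.52 * 307 = 159.64 kN/m
FOS = Resisting / Driving = 159.64 / 136
= 1.1738 (dimensionless)

1.1738 (dimensionless)


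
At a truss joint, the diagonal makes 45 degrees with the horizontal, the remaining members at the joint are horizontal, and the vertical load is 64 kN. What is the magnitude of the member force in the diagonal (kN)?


At the joint, only the diagonal has a vertical component, so vertical equilibrium gives:
F * sin(45) = 64
F = 64 / sin(45)
= 64 / 0.707107
= 90.51 kN

90.51 kN


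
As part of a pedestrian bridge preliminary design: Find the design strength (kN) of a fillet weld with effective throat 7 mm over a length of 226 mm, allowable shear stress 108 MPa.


Strength = throat * length * allowable stress
= 7 * 226 * 108 N
= 170856 N
= 170.86 kN

170.86 kN


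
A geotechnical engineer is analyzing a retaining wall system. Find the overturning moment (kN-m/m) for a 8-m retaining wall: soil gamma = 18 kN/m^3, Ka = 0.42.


Pa = 0.5 * Ka * gamma * H^2
= 0.5 * 0.42 * 18 * 8^2
= 241.92 kN/m
Arm = H / 3 = 8 / 3 = 2.6667 m
Mo = Pa * arm = Pa * H / 3 = 241.92 * 8 / 3 = 645.12 kN-m/m

645.12 kN-m/m


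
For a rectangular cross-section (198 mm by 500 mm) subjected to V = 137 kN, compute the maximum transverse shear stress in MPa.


A = b * h = 198 * 500 = 99000 mm^2
V = 137 kN = 137000.0 N
tau_max = 1.5 * V / A = 1.5 * 137000.0 / 99000
= 2.0758 MPa

2.0758 MPa


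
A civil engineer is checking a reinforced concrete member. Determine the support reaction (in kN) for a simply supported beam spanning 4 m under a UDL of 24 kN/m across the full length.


Total load = w * L = 24 * 4 = 96 kN
By symmetry, each reaction R = total / 2 = 96 / 2 = 48.0 kN

48.0 kN


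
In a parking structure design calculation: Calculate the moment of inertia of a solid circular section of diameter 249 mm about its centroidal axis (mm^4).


r = d / 2 = 249 / 2 = 124.5 mm
I = pi * r^4 / 4 = pi * 124.5^4 / 4
= 188697995.64 mm^4

188697995.64 mm^4


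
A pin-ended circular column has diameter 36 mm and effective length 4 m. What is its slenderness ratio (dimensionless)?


Radius of gyration r = d / 4 = 36 / 4 = 9.0 mm
L_eff = 4000.0 mm
Slenderness ratio = L / r = 4000.0 / 9.0 = 444.44 (dimensionless)

444.44 (dimensionless)


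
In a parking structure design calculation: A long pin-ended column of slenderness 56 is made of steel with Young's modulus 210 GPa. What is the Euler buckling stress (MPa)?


sigma_cr = pi^2 * E / lambda^2
= 9.8696 * 210000.0 / 56^2
= 9.8696 * 210000.0 / 3136
= 660.911 MPa

660.911 MPa


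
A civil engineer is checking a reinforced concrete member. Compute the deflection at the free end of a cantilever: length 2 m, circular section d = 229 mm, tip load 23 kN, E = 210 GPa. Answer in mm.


I = pi * d^4 / 64 = pi * 229^4 / 64 = 134993180.01 mm^4
L = 2000.0 mm, P = 23000.0 N, E = 210000.0 MPa
delta = P * L^3 / (3 * E * I)
= 23000.0 * 2000.0^3 / (3 * 210000.0 * 134993180.01)
= 2.1635 mm

2.1635 mm


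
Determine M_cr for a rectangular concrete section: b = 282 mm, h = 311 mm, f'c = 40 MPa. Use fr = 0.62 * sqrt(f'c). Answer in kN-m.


fr = 0.62 * sqrt(40) = 0.62 * 6.3246 = 3.9212 MPa
I = 282 * 311^3 / 12 = 706885428.5 mm^4
y_t = 155.5 mm
M_cr = fr * I / y_t = 3.9212 * 706885428.5 / 155.5 N-mm
= 17.8254 kN-m

17.8254 kN-m


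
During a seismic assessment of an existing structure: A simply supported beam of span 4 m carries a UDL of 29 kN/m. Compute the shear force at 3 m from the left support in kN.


R_A = w * L / 2 = 29 * 4 / 2 = 58.0 kN
V(x) = R_A - w * x = 58.0 - 29 * 3
= -29.0 kN

-29.0 kN


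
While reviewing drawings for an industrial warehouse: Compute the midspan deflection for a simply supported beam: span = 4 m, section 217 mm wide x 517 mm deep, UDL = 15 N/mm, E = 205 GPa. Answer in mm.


I = 217 * 517^3 / 12 = 2498907135.08 mm^4
L = 4000.0 mm, w = 15 N/mm, E = 205000.0 MPa
delta = 5 * w * L^4 / (384 * E * I)
= 5 * 15 * 4000.0^4 / (384 * 205000.0 * 2498907135.08)
= 0.0976 mm

0.0976 mm


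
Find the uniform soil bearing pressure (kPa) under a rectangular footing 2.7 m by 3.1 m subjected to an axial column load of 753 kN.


A = 2.7 * 3.1 = 8.37 m^2
q = P / A = 753 / 8.37
= 89.9642 kPa

89.9642 kPa


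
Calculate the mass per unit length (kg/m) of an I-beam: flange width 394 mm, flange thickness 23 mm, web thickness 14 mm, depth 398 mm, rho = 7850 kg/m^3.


A_flanges = 2 * 394 * 23 = 18124 mm^2
A_web = (398 - 2 * 23) * 14 = 4928 mm^2
A_total = 18124 + 4928 = 23052 mm^2 = 0.023052 m^2
Weight = rho * A = 7850 * 0.023052 = 180.9582 kg/m

180.9582 kg/m


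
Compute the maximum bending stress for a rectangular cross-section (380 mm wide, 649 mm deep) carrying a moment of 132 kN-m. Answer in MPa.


I = b * h^3 / 12 = 380 * 649^3 / 12 = 8656382551.67 mm^4
y = h / 2 = 649 / 2 = 324.5 mm
M = 132 kN-m = 132000000.0 N-mm
sigma = M * y / I = 132000000.0 * 324.5 / 8656382551.67
= 4.95 MPa

4.95 MPa


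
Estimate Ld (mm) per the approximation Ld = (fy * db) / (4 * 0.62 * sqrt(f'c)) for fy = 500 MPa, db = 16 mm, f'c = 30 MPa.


Ld = (fy * db) / (4 * 0.62 * sqrt(f'c))
= (500 * 16) / (4 * 0.62 * sqrt(30))
= 8000 / 13.5835
= 588.95 mm

588.95 mm


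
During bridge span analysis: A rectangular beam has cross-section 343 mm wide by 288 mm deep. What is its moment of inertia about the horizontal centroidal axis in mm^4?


I = b * h^3 / 12
= 343 * 288^3 / 12
= 343 * 23887872 / 12
= 682795008.0 mm^4

682795008.0 mm^4


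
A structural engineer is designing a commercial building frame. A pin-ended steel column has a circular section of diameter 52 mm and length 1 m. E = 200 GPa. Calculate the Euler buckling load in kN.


I = pi * d^4 / 64 = 358908.11 mm^4
L = 1000.0 mm
P_cr = pi^2 * E * I / L^2
= 9.8696 * 200000.0 * 358908.11 / 1000.0^2
= 708456.21 N = 708.4562 kN

708.4562 kN


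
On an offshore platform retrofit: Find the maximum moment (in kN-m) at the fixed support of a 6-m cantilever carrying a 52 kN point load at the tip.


For a cantilever with a point load at the free end:
M_max = P * L = 52 * 6 = 312 kN-m

312 kN-m


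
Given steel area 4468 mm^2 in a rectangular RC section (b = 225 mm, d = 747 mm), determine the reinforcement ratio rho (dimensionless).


rho = As / (b * d)
= 4468 / (225 * 747)
= 4468 / 168075
= 0.026583 (dimensionless)

0.026583 (dimensionless)


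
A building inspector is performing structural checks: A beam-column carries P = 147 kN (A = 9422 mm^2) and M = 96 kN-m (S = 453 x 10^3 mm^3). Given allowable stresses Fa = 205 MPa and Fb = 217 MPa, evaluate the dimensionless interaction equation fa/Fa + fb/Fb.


f_a = P / A = 147000.0 / 9422 = 15.6018 MPa
f_b = M / S = 96000000.0 / 453000.0 = 211.9205 MPa
Ratio = f_a / Fa + f_b / Fb
= 15.6018 / 205 + 211.9205 / 217
= 1.0527 (dimensionless)

1.0527 (dimensionless)


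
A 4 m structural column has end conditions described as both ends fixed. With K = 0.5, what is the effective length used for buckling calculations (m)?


L_eff = K * L
= 0.5 * 4
= 2.0 m

2.0 m


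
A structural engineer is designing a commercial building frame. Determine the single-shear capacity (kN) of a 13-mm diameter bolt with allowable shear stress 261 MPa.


A = pi * d^2 / 4 = pi * 13^2 / 4 = 132.7323 mm^2
V = f_v * A / 1000 = 261 * 132.7323 / 1000
= 34.6431 kN

34.6431 kN


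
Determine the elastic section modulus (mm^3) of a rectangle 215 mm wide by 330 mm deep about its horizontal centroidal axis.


S = b * h^2 / 6
= 215 * 330^2 / 6
= 215 * 108900 / 6
= 3902250.0 mm^3

3902250.0 mm^3


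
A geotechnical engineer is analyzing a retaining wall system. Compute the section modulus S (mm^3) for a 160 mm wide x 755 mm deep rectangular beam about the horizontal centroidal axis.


S = b * h^2 / 6
= 160 * 755^2 / 6
= 160 * 570025 / 6
= 15200666.67 mm^3

15200666.67 mm^3


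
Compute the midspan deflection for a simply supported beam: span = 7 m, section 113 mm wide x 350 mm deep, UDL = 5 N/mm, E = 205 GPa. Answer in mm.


I = 113 * 350^3 / 12 = 403739583.33 mm^4
L = 7000.0 mm, w = 5 N/mm, E = 205000.0 MPa
delta = 5 * w * L^4 / (384 * E * I)
= 5 * 5 * 7000.0^4 / (384 * 205000.0 * 403739583.33)
= 1.8886 mm

1.8886 mm


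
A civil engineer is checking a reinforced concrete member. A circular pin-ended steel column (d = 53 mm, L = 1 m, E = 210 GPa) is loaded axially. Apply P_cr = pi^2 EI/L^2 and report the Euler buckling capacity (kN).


I = pi * d^4 / 64 = 387323.08 mm^4
L = 1000.0 mm
P_cr = pi^2 * E * I / L^2
= 9.8696 * 210000.0 * 387323.08 / 1000.0^2
= 802772.37 N = 802.7724 kN

802.7724 kN


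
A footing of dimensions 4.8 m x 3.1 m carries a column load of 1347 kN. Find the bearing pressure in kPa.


A = 4.8 * 3.1 = 14.88 m^2
q = P / A = 1347 / 14.88
= 90.5242 kPa

90.5242 kPa


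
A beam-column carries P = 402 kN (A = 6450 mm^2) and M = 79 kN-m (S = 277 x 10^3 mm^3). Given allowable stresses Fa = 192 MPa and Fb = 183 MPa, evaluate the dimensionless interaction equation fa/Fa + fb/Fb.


f_a = P / A = 402000.0 / 6450 = 62.3256 MPa
f_b = M / S = 79000000.0 / 277000.0 = 285.1986 MPa
Ratio = f_a / Fa + f_b / Fb
= 62.3256 / 192 + 285.1986 / 183
= 1.8831 (dimensionless)

1.8831 (dimensionless)


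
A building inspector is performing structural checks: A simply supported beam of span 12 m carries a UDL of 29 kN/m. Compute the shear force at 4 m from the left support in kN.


R_A = w * L / 2 = 29 * 12 / 2 = 174.0 kN
V(x) = R_A - w * x = 174.0 - 29 * 4
= 58.0 kN

58.0 kN


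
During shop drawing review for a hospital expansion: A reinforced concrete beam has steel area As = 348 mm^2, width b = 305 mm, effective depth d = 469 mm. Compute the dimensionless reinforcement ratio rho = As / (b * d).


rho = As / (b * d)
= 348 / (305 * 469)
= 348 / 143045
= 0.002433 (dimensionless)

0.002433 (dimensionless)


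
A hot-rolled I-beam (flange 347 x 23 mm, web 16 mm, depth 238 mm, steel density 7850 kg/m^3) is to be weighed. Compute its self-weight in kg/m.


A_flanges = 2 * 347 * 23 = 15962 mm^2
A_web = (238 - 2 * 23) * 16 = 3072 mm^2
A_total = 15962 + 3072 = 19034 mm^2 = 0.019034 m^2
Weight = rho * A = 7850 * 0.019034 = 149.4169 kg/m

149.4169 kg/m


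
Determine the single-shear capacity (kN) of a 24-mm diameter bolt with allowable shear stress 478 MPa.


A = pi * d^2 / 4 = pi * 24^2 / 4 = 452.3893 mm^2
V = f_v * A / 1000 = 478 * 452.3893 / 1000
= 216.2421 kN

216.2421 kN


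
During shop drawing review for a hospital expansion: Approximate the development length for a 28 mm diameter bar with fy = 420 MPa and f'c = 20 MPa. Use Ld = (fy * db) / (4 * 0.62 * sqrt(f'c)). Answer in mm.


Ld = (fy * db) / (4 * 0.62 * sqrt(f'c))
= (420 * 28) / (4 * 0.62 * sqrt(20))
= 11760 / 11.0909
= 1060.33 mm

1060.33 mm


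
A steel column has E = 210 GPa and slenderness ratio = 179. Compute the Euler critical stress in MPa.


sigma_cr = pi^2 * E / lambda^2
= 9.8696 * 210000.0 / 179^2
= 9.8696 * 210000.0 / 32041
= 64.6864 MPa

64.6864 MPa


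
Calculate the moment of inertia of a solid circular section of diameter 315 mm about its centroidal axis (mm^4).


r = d / 2 = 315 / 2 = 157.5 mm
I = pi * r^4 / 4 = pi * 157.5^4 / 4
= 483294790.53 mm^4

483294790.53 mm^4


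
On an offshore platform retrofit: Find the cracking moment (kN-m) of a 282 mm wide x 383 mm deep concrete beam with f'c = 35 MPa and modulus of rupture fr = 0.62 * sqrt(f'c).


fr = 0.62 * sqrt(35) = 0.62 * 5.9161 = 3.668 MPa
I = 282 * 383^3 / 12 = 1320274344.5 mm^4
y_t = 191.5 mm
M_cr = fr * I / y_t = 3.668 * 1320274344.5 / 191.5 N-mm
= 25.2884 kN-m

25.2884 kN-m


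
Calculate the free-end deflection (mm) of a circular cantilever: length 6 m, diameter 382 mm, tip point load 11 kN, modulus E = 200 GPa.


I = pi * d^4 / 64 = pi * 382^4 / 64 = 1045257639.46 mm^4
L = 6000.0 mm, P = 11000.0 N, E = 200000.0 MPa
delta = P * L^3 / (3 * E * I)
= 11000.0 * 6000.0^3 / (3 * 200000.0 * 1045257639.46)
= 3.7885 mm

3.7885 mm


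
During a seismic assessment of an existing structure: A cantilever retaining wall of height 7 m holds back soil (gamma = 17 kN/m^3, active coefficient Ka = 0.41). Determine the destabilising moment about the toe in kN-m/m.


Pa = 0.5 * Ka * gamma * H^2
= 0.5 * 0.41 * 17 * 7^2
= 170.765 kN/m
Arm = H / 3 = 7 / 3 = 2.3333 m
Mo = Pa * arm = Pa * H / 3 = 170.765 * 7 / 3 = 398.4517 kN-m/m

398.4517 kN-m/m


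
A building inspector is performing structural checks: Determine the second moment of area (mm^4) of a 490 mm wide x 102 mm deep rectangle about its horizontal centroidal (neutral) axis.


I = b * h^3 / 12
= 490 * 102^3 / 12
= 490 * 1061208 / 12
= 43332660.0 mm^4

43332660.0 mm^4


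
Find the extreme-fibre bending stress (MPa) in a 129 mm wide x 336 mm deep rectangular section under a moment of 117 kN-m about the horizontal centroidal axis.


I = b * h^3 / 12 = 129 * 336^3 / 12 = 407780352.0 mm^4
y = h / 2 = 336 / 2 = 168.0 mm
M = 117 kN-m = 117000000.0 N-mm
sigma = M * y / I = 117000000.0 * 168.0 / 407780352.0
= 48.2 MPa

48.2 MPa


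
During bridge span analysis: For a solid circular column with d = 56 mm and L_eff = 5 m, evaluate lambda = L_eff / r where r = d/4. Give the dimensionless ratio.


Radius of gyration r = d / 4 = 56 / 4 = 14.0 mm
L_eff = 5000.0 mm
Slenderness ratio = L / r = 5000.0 / 14.0 = 357.14 (dimensionless)

357.14 (dimensionless)


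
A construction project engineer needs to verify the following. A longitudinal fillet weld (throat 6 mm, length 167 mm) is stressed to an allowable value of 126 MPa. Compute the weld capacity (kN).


Strength = throat * length * allowable stress
= 6 * 167 * 126 N
= 126252 N
= 126.25 kN

126.25 kN


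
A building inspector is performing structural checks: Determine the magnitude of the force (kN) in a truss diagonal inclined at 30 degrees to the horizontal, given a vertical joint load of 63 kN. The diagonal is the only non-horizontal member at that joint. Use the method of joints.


At the joint, only the diagonal has a vertical component, so vertical equilibrium gives:
F * sin(30) = 63
F = 63 / sin(30)
= 63 / 0.5
= 126.0 kN

126.0 kN


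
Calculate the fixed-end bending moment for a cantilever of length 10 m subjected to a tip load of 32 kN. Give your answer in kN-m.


For a cantilever with a point load at the free end:
M_max = P * L = 32 * 10 = 320 kN-m

320 kN-m


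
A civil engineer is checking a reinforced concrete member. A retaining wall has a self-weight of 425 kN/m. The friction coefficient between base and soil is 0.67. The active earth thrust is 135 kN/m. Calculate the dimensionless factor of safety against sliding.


Resisting force = mu * W = 0.67 * 425 = 284.75 kN/m
FOS = Resisting / Driving = 284.75 / 135
= 2.1093 (dimensionless)

2.1093 (dimensionless)


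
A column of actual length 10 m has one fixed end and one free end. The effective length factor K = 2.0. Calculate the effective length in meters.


L_eff = K * L
= 2.0 * 10
= 20.0 m

20.0 m


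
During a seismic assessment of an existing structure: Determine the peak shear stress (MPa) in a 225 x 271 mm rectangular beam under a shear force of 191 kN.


A = b * h = 225 * 271 = 60975 mm^2
V = 191 kN = 191000.0 N
tau_max = 1.5 * V / A = 1.5 * 191000.0 / 60975
= 4.6986 MPa

4.6986 MPa


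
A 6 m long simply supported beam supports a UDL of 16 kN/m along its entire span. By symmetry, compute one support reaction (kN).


Total load = w * L = 16 * 6 = 96 kN
By symmetry, each reaction R = total / 2 = 96 / 2 = 48.0 kN

48.0 kN


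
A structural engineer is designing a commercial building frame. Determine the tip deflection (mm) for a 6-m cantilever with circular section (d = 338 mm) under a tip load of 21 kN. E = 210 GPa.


I = pi * d^4 / 64 = pi * 338^4 / 64 = 640673410.1 mm^4
L = 6000.0 mm, P = 21000.0 N, E = 210000.0 MPa
delta = P * L^3 / (3 * E * I)
= 21000.0 * 6000.0^3 / (3 * 210000.0 * 640673410.1)
= 11.2382 mm

11.2382 mm


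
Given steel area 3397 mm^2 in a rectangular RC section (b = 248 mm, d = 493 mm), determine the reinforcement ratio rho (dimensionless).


rho = As / (b * d)
= 3397 / (248 * 493)
= 3397 / 122264
= 0.027784 (dimensionless)

0.027784 (dimensionless)


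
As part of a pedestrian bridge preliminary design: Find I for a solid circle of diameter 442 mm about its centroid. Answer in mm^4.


r = d / 2 = 442 / 2 = 221.0 mm
I = pi * r^4 / 4 = pi * 221.0^4 / 4
= 1873522771.79 mm^4

1873522771.79 mm^4


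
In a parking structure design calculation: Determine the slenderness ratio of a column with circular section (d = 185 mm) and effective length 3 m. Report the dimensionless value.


Radius of gyration r = d / 4 = 185 / 4 = 46.25 mm
L_eff = 3000.0 mm
Slenderness ratio = L / r = 3000.0 / 46.25 = 64.86 (dimensionless)

64.86 (dimensionless)


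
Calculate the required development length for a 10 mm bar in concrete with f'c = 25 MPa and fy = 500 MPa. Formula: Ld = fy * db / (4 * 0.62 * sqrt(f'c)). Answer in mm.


Ld = (fy * db) / (4 * 0.62 * sqrt(f'c))
= (500 * 10) / (4 * 0.62 * sqrt(25))
= 5000 / 12.4
= 403.23 mm

403.23 mm


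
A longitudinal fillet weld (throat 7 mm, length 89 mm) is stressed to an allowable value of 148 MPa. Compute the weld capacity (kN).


Strength = throat * length * allowable stress
= 7 * 89 * 148 N
= 92204 N
= 92.2 kN

92.2 kN


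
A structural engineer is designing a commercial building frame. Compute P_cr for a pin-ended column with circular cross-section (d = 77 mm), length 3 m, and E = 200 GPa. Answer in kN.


I = pi * d^4 / 64 = 1725570.86 mm^4
L = 3000.0 mm
P_cr = pi^2 * E * I / L^2
= 9.8696 * 200000.0 * 1725570.86 / 3000.0^2
= 378460.04 N = 378.46 kN

378.46 kN


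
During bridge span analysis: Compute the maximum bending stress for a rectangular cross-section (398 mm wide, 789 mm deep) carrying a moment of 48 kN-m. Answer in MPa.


I = b * h^3 / 12 = 398 * 789^3 / 12 = 16290440788.5 mm^4
y = h / 2 = 789 / 2 = 394.5 mm
M = 48 kN-m = 48000000.0 N-mm
sigma = M * y / I = 48000000.0 * 394.5 / 16290440788.5
= 1.16 MPa

1.16 MPa


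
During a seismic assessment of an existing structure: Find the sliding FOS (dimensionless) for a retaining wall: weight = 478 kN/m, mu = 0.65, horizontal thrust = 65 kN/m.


Resisting force = mu * W = 0.65 * 478 = 310.7 kN/m
FOS = Resisting / Driving = 310.7 / 65
= 4.78 (dimensionless)

4.78 (dimensionless)


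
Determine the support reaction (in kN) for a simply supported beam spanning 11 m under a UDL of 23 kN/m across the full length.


Total load = w * L = 23 * 11 = 253 kN
By symmetry, each reaction R = total / 2 = 253 / 2 = 126.5 kN

126.5 kN


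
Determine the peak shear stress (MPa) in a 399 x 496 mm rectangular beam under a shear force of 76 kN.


A = b * h = 399 * 496 = 197904 mm^2
V = 76 kN = 76000.0 N
tau_max = 1.5 * V / A = 1.5 * 76000.0 / 197904
= 0.576 MPa

0.576 MPa


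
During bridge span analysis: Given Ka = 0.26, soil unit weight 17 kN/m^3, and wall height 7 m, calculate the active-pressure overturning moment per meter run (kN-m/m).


Pa = 0.5 * Ka * gamma * H^2
= 0.5 * 0.26 * 17 * 7^2
= 108.29 kN/m
Arm = H / 3 = 7 / 3 = 2.3333 m
Mo = Pa * arm = Pa * H / 3 = 108.29 * 7 / 3 = 252.6767 kN-m/m

252.6767 kN-m/m


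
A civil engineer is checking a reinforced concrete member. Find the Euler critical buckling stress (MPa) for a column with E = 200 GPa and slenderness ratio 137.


sigma_cr = pi^2 * E / lambda^2
= 9.8696 * 200000.0 / 137^2
= 9.8696 * 200000.0 / 18769
= 105.1692 MPa

105.1692 MPa


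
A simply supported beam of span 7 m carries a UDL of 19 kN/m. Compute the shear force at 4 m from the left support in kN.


R_A = w * L / 2 = 19 * 7 / 2 = 66.5 kN
V(x) = R_A - w * x = 66.5 - 19 * 4
= -9.5 kN

-9.5 kN


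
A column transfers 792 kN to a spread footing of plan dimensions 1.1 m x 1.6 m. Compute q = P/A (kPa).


A = 1.1 * 1.6 = 1.76 m^2
q = P / A = 792 / 1.76
= 450.0 kPa

450.0 kPa


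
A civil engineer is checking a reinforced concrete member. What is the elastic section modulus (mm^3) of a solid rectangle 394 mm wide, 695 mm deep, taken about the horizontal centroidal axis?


S = b * h^2 / 6
= 394 * 695^2 / 6
= 394 * 483025 / 6
= 31718641.67 mm^3

31718641.67 mm^3


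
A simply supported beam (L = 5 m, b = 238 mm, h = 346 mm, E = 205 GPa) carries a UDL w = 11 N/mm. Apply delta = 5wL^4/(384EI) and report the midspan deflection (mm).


I = 238 * 346^3 / 12 = 821531097.33 mm^4
L = 5000.0 mm, w = 11 N/mm, E = 205000.0 MPa
delta = 5 * w * L^4 / (384 * E * I)
= 5 * 11 * 5000.0^4 / (384 * 205000.0 * 821531097.33)
= 0.5315 mm

0.5315 mm


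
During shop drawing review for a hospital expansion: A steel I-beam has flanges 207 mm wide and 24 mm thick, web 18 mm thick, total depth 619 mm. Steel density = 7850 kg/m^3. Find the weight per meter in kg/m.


A_flanges = 2 * 207 * 24 = 9936 mm^2
A_web = (619 - 2 * 24) * 18 = 10278 mm^2
A_total = 9936 + 10278 = 20214 mm^2 = 0.020214 m^2
Weight = rho * A = 7850 * 0.020214 = 158.6799 kg/m

158.6799 kg/m
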